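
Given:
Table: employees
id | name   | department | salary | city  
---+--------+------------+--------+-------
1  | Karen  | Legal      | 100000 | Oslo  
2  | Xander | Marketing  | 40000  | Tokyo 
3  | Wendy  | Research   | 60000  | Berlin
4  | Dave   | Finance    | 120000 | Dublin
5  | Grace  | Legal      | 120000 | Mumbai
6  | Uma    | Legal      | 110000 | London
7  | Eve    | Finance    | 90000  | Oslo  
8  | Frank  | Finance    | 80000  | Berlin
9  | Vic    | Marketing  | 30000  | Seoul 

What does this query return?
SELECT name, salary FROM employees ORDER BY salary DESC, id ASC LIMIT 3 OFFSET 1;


Sort by salary DESC (id ASC tiebreak), then skip 1 and take 3
Rows 2 through 4

3 rows:
Grace, 120000
Uma, 110000
Karen, 100000


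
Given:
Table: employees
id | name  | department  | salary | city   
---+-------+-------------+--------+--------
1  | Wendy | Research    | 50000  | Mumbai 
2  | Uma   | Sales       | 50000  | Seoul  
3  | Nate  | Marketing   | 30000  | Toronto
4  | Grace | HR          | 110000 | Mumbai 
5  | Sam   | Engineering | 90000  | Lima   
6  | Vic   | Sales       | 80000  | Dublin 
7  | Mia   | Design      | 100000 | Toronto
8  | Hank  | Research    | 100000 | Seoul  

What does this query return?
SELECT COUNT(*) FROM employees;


COUNT(*) counts all rows

8


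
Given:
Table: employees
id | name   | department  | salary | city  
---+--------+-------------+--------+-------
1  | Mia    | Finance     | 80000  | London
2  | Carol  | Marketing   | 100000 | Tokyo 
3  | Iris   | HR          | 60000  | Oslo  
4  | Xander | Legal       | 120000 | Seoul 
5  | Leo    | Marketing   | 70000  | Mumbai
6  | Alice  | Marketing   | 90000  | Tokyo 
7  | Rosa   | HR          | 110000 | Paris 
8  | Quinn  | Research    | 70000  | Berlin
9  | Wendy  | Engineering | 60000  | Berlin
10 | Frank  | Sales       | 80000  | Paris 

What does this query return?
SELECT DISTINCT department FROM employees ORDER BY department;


All 'department' values (row order): Finance, Marketing, HR, Legal, Marketing, Marketing, HR, Research, Engineering, Sales
Removing duplicates leaves 7 unique value(s).

7 values:
Engineering
Finance
HR
Legal
Marketing
Research
Sales


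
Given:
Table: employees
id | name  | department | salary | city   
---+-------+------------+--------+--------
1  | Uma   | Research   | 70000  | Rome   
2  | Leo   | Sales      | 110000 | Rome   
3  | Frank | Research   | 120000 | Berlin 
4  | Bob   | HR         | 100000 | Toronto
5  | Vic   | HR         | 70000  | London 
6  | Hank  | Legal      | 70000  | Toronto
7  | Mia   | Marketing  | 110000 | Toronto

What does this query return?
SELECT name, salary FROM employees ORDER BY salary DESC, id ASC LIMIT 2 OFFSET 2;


Sort by salary DESC (id ASC tiebreak), then skip 2 and take 2
Rows 3 through 4

2 rows:
Mia, 110000
Bob, 100000


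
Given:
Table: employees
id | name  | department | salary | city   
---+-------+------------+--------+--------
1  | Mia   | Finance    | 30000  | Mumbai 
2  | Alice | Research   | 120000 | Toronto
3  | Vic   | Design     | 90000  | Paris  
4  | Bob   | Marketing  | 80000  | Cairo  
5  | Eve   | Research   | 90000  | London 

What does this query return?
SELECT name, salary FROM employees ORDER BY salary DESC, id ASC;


Sorting by salary DESC, then id ASC for ties

5 rows:
Alice, 120000
Vic, 90000
Eve, 90000
Bob, 80000
Mia, 30000


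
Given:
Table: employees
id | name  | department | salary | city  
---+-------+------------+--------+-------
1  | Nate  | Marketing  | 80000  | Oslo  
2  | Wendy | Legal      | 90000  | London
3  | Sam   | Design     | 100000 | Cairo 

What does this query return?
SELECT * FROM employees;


SELECT * returns all 3 rows with all columns

3 rows:
1, Nate, Marketing, 80000, Oslo
2, Wendy, Legal, 90000, London
3, Sam, Design, 100000, Cairo


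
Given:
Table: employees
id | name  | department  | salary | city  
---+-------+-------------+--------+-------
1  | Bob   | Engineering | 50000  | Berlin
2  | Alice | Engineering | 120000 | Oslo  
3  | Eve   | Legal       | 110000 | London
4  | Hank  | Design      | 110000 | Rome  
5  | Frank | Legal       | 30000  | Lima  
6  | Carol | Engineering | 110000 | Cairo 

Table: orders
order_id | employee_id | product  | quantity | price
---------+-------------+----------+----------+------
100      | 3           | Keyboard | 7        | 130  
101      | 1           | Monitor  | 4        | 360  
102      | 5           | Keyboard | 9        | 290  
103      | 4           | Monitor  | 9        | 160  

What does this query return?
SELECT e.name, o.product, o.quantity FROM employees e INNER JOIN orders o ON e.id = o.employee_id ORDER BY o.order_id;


Joining employees.id = orders.employee_id:
  employee Eve (id=3) -> order Keyboard
  employee Bob (id=1) -> order Monitor
  employee Frank (id=5) -> order Keyboard
  employee Hank (id=4) -> order Monitor


4 rows:
Eve, Keyboard, 7
Bob, Monitor, 4
Frank, Keyboard, 9
Hank, Monitor, 9


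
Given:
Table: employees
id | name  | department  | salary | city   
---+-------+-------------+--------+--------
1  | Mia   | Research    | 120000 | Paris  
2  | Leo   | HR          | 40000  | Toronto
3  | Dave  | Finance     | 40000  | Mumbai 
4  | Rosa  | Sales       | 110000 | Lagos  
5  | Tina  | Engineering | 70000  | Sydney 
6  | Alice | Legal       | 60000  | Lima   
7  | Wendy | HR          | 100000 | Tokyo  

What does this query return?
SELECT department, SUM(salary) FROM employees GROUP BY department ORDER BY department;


Summing salary within each department:
  Engineering: 70000 = 70000
  Finance: 40000 = 40000
  HR: 40000 + 100000 = 140000
  Legal: 60000 = 60000
  Research: 120000 = 120000
  Sales: 110000 = 110000


6 groups:
Engineering, 70000
Finance, 40000
HR, 140000
Legal, 60000
Research, 120000
Sales, 110000


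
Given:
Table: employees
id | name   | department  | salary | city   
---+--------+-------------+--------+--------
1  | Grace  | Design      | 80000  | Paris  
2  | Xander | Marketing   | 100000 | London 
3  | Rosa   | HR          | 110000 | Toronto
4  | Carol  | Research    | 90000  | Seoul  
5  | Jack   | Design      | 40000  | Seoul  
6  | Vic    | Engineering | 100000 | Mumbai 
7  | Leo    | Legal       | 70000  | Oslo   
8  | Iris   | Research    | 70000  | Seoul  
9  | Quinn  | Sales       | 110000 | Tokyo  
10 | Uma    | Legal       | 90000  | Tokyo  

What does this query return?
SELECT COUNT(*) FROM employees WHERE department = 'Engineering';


Counting rows where department = 'Engineering'
  Vic -> MATCH


1


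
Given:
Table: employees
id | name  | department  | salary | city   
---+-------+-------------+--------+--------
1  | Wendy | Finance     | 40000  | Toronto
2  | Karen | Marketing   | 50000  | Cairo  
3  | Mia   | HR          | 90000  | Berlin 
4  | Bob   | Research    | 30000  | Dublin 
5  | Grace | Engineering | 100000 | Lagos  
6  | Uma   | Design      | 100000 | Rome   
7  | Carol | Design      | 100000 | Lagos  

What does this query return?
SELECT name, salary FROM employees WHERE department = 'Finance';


Filtering: department = 'Finance'
Matching rows: 1

1 rows:
Wendy, 40000


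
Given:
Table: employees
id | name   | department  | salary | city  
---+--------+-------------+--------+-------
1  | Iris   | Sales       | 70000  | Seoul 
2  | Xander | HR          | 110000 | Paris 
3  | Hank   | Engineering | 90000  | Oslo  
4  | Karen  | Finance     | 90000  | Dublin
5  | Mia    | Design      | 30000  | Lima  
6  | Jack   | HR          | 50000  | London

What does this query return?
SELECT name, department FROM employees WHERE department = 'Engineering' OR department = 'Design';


Filtering: department = 'Engineering' OR 'Design'
Matching: 2 rows

2 rows:
Hank, Engineering
Mia, Design


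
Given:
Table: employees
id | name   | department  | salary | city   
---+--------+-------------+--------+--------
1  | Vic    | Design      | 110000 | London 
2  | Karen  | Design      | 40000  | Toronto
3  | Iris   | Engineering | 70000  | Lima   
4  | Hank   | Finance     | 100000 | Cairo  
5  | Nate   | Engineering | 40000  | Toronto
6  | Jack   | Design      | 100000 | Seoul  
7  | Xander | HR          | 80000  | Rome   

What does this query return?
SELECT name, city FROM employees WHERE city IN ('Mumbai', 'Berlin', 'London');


Filtering: city IN ('Mumbai', 'Berlin', 'London')
Matching: 1 rows

1 rows:
Vic, London


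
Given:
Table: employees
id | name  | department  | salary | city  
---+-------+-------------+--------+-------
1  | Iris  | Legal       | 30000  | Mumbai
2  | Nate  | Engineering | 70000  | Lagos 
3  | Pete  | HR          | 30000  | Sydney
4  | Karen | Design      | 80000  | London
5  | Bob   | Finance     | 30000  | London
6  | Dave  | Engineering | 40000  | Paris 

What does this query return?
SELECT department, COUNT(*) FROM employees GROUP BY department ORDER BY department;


Assigning each row to its department group:
  Iris -> Legal
  Nate -> Engineering
  Pete -> HR
  Karen -> Design
  Bob -> Finance
  Dave -> Engineering


5 groups:
Design, 1
Engineering, 2
Finance, 1
HR, 1
Legal, 1


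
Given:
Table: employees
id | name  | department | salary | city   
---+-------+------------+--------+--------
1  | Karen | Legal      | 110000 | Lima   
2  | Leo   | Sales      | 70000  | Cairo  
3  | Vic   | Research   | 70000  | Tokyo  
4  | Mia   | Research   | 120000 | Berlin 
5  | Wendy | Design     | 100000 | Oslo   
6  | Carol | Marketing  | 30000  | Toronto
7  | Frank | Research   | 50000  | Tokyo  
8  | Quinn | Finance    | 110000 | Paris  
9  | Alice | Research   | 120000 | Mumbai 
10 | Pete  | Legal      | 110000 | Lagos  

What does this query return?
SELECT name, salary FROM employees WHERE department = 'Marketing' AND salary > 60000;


Filtering: department = 'Marketing' AND salary > 60000
Matching: 0 rows

Empty result set (0 rows)


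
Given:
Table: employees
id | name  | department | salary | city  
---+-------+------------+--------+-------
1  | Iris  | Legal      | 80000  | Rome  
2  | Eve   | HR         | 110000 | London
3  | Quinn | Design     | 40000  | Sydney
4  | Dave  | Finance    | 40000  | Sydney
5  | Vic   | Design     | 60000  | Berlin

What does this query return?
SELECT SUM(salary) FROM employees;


SUM(salary) = 80000 + 110000 + 40000 + 40000 + 60000 = 330000

330000


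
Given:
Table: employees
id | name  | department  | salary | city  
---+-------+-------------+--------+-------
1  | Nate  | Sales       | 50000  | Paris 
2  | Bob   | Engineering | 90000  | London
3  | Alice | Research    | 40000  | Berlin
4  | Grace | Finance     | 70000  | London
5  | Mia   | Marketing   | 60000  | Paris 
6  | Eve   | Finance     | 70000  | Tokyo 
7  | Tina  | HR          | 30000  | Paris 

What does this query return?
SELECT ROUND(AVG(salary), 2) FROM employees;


SUM(salary) = 410000
COUNT = 7
ROUND(AVG, 2) = ROUND(410000 / 7, 2) = 58571.43

58571.43


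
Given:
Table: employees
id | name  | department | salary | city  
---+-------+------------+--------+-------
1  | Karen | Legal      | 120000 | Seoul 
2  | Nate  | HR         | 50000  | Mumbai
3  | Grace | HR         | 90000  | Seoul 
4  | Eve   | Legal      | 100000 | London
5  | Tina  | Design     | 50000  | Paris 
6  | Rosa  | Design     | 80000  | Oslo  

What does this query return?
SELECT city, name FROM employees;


Projecting columns: city, name

6 rows:
Seoul, Karen
Mumbai, Nate
Seoul, Grace
London, Eve
Paris, Tina
Oslo, Rosa


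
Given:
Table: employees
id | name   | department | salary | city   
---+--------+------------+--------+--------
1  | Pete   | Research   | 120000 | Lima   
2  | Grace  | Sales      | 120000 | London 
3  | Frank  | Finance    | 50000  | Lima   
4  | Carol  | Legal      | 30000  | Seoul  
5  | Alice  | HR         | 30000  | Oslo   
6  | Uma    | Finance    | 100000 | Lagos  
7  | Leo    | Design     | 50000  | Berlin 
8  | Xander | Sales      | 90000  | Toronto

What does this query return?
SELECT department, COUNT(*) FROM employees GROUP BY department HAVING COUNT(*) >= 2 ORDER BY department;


Groups with count >= 2:
  Finance: 2 -> PASS
  Sales: 2 -> PASS
  Design: 1 -> filtered out
  HR: 1 -> filtered out
  Legal: 1 -> filtered out
  Research: 1 -> filtered out


2 groups:
Finance, 2
Sales, 2


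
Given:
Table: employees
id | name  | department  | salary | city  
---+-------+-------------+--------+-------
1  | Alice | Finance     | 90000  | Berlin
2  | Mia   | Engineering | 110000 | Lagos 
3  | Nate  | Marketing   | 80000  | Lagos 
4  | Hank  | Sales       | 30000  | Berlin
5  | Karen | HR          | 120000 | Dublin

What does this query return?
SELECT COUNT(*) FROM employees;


COUNT(*) counts all rows

5


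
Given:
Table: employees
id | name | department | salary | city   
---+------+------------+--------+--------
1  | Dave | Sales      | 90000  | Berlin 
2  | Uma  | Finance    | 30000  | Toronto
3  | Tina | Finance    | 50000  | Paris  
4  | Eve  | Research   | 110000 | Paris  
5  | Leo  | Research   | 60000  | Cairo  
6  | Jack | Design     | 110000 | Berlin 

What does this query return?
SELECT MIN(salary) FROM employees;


Salaries: 90000, 30000, 50000, 110000, 60000, 110000
MIN = 30000

30000


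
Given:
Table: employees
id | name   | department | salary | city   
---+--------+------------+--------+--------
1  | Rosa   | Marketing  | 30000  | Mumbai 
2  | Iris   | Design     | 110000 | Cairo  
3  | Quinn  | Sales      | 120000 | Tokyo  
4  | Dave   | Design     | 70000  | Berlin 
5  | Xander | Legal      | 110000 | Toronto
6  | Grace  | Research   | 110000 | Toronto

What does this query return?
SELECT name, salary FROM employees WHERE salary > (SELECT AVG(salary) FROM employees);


Subquery: AVG(salary) = 91666.67
Filtering: salary > 91666.67
  Iris (110000) -> MATCH
  Quinn (120000) -> MATCH
  Xander (110000) -> MATCH
  Grace (110000) -> MATCH


4 rows:
Iris, 110000
Quinn, 120000
Xander, 110000
Grace, 110000


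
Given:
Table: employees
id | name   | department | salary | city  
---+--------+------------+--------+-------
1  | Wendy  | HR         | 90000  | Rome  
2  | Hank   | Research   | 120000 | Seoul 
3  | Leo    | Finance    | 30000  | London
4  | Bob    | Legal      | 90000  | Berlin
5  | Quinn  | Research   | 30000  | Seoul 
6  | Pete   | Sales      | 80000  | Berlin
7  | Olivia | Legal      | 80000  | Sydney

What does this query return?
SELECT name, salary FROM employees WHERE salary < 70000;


Filtering: salary < 70000
Matching: 2 rows

2 rows:
Leo, 30000
Quinn, 30000


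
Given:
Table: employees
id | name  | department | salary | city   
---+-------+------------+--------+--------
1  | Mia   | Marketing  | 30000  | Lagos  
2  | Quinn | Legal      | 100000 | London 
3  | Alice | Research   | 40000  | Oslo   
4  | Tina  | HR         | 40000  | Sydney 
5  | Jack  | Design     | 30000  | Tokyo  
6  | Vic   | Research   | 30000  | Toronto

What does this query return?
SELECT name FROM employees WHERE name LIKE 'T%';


LIKE 'T%' matches names starting with 'T'
Matching: 1

1 rows:
Tina


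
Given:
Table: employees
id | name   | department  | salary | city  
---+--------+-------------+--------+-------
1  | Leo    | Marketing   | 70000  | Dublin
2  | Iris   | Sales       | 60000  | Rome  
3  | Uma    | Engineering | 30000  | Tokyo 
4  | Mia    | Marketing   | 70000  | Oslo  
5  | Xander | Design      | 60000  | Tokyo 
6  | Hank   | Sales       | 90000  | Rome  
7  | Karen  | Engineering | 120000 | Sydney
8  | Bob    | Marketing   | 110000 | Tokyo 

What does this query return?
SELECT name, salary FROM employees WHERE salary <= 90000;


Filtering: salary <= 90000
Matching: 6 rows

6 rows:
Leo, 70000
Iris, 60000
Uma, 30000
Mia, 70000
Xander, 60000
Hank, 90000


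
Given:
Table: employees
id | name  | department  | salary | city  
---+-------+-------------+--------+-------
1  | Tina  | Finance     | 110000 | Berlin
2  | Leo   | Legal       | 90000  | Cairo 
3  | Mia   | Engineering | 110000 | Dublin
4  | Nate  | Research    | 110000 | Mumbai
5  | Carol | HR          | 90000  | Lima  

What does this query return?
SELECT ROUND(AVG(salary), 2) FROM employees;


SUM(salary) = 510000
COUNT = 5
ROUND(AVG, 2) = ROUND(510000 / 5, 2) = 102000.0

102000.0


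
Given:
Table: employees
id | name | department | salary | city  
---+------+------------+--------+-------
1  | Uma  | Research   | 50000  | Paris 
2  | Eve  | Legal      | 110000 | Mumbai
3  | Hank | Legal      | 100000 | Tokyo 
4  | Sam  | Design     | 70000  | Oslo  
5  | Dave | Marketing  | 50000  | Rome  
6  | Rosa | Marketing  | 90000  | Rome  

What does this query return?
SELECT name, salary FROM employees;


Projecting columns: name, salary

6 rows:
Uma, 50000
Eve, 110000
Hank, 100000
Sam, 70000
Dave, 50000
Rosa, 90000


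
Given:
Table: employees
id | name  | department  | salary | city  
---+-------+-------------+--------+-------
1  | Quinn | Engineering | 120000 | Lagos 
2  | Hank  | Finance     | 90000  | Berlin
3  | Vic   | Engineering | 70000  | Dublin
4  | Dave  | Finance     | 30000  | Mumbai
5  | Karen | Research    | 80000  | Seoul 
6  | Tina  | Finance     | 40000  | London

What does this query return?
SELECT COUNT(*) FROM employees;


COUNT(*) counts all rows

6


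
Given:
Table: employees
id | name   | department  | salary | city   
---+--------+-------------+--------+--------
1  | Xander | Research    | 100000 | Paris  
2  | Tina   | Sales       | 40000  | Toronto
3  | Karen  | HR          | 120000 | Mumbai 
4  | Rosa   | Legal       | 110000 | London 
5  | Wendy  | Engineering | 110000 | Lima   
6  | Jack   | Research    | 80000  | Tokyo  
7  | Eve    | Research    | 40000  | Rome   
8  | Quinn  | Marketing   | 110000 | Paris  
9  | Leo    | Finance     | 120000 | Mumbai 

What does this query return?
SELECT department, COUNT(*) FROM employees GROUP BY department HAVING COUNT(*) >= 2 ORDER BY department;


Groups with count >= 2:
  Research: 3 -> PASS
  Engineering: 1 -> filtered out
  Finance: 1 -> filtered out
  HR: 1 -> filtered out
  Legal: 1 -> filtered out
  Marketing: 1 -> filtered out
  Sales: 1 -> filtered out


1 groups:
Research, 3


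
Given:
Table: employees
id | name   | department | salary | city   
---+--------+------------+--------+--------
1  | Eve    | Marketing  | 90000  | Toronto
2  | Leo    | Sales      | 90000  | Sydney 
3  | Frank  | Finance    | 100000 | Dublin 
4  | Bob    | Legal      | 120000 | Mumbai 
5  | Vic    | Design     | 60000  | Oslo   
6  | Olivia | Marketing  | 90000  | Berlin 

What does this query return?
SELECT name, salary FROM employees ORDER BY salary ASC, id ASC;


Sorting by salary ASC, then id ASC for ties

6 rows:
Vic, 60000
Eve, 90000
Leo, 90000
Olivia, 90000
Frank, 100000
Bob, 120000


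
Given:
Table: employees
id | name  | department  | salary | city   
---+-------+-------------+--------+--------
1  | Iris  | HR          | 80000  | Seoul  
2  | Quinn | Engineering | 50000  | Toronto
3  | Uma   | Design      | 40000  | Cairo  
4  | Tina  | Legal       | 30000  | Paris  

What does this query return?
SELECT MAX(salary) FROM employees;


Salaries: 80000, 50000, 40000, 30000
MAX = 80000

80000


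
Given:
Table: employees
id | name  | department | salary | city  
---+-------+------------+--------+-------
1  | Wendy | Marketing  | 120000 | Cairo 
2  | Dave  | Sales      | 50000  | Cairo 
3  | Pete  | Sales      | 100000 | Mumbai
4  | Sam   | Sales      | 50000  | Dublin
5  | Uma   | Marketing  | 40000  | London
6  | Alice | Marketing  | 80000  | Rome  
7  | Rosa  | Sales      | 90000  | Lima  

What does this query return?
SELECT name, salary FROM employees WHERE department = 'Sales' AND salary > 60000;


Filtering: department = 'Sales' AND salary > 60000
Matching: 2 rows

2 rows:
Pete, 100000
Rosa, 90000


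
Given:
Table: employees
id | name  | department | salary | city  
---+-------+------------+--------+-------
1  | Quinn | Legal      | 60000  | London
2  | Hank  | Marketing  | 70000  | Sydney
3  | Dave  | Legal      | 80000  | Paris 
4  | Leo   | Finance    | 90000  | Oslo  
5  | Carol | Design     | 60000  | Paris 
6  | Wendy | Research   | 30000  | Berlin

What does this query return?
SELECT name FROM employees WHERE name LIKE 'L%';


LIKE 'L%' matches names starting with 'L'
Matching: 1

1 rows:
Leo


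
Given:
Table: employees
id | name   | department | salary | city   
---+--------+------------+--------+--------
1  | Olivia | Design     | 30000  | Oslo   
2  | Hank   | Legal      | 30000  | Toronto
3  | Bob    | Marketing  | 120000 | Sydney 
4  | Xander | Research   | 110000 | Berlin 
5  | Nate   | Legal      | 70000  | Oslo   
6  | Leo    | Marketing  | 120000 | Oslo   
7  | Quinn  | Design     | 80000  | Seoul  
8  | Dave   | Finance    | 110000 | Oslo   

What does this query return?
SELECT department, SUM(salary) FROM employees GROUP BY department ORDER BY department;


Summing salary within each department:
  Design: 30000 + 80000 = 110000
  Finance: 110000 = 110000
  Legal: 30000 + 70000 = 100000
  Marketing: 120000 + 120000 = 240000
  Research: 110000 = 110000


5 groups:
Design, 110000
Finance, 110000
Legal, 100000
Marketing, 240000
Research, 110000


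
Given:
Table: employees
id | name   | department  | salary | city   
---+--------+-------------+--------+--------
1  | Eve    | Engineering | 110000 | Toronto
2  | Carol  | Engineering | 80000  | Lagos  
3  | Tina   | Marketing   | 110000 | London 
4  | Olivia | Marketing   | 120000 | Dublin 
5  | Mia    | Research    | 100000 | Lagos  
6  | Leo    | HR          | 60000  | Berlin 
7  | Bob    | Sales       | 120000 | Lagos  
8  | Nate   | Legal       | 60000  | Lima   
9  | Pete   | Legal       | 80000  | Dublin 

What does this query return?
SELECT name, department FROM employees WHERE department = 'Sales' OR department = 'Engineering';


Filtering: department = 'Sales' OR 'Engineering'
Matching: 3 rows

3 rows:
Eve, Engineering
Carol, Engineering
Bob, Sales


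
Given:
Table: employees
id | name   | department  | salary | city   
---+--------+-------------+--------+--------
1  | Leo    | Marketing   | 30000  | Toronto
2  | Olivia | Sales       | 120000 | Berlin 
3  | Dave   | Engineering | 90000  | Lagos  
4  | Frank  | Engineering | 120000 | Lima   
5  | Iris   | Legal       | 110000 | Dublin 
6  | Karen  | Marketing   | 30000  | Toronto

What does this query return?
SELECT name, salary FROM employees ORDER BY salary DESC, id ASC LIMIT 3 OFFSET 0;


Sort by salary DESC (id ASC tiebreak), then skip 0 and take 3
Rows 1 through 3

3 rows:
Olivia, 120000
Frank, 120000
Iris, 110000


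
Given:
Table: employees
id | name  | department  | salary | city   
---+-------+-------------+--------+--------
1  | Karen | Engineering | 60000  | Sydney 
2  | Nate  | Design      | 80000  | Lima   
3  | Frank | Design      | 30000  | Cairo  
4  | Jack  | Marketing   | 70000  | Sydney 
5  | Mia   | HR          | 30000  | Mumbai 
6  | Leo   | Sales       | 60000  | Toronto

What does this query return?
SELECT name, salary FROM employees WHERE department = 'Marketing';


Filtering: department = 'Marketing'
Matching rows: 1

1 rows:
Jack, 70000


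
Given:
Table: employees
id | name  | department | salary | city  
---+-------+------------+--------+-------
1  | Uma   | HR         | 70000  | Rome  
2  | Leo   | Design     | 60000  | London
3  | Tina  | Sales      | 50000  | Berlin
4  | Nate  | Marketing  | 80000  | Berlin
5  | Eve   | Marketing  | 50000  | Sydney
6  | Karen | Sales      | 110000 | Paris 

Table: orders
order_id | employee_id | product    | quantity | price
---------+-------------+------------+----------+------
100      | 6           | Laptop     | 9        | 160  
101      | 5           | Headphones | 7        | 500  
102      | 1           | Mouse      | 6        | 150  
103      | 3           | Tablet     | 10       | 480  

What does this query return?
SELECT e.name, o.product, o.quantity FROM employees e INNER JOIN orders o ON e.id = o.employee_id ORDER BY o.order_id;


Joining employees.id = orders.employee_id:
  employee Karen (id=6) -> order Laptop
  employee Eve (id=5) -> order Headphones
  employee Uma (id=1) -> order Mouse
  employee Tina (id=3) -> order Tablet


4 rows:
Karen, Laptop, 9
Eve, Headphones, 7
Uma, Mouse, 6
Tina, Tablet, 10


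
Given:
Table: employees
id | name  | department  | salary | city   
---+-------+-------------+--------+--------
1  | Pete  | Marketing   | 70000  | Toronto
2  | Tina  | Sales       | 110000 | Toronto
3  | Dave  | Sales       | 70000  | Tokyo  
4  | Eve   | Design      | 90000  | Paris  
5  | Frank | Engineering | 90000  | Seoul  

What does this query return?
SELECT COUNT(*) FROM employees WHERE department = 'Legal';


Counting rows where department = 'Legal'


0


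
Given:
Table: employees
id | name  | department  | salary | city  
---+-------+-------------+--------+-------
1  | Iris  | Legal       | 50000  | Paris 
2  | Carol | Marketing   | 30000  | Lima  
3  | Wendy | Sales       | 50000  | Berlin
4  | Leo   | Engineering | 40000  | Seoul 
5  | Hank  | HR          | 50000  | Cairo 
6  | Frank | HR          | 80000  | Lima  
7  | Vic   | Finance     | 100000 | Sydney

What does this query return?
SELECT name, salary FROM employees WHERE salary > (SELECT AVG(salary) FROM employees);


Subquery: AVG(salary) = 57142.86
Filtering: salary > 57142.86
  Frank (80000) -> MATCH
  Vic (100000) -> MATCH


2 rows:
Frank, 80000
Vic, 100000


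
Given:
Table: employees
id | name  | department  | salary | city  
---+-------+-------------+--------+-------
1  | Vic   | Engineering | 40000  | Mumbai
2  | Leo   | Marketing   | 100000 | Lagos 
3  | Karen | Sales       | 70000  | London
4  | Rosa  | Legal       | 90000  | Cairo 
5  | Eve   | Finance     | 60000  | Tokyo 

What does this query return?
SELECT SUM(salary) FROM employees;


SUM(salary) = 40000 + 100000 + 70000 + 90000 + 60000 = 360000

360000


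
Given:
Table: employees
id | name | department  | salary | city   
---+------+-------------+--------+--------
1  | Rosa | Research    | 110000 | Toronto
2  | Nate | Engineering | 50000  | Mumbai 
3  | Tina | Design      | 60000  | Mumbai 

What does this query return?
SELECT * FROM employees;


SELECT * returns all 3 rows with all columns

3 rows:
1, Rosa, Research, 110000, Toronto
2, Nate, Engineering, 50000, Mumbai
3, Tina, Design, 60000, Mumbai


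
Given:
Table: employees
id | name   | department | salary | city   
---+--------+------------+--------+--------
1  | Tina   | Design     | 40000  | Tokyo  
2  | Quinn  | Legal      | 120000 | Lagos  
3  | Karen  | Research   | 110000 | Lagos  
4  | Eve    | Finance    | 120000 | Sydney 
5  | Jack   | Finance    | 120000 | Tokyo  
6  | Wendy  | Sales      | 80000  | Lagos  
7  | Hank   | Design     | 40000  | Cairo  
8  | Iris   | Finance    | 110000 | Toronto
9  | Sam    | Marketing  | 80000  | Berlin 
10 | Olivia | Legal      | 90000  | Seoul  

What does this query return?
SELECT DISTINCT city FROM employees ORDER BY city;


All 'city' values (row order): Tokyo, Lagos, Lagos, Sydney, Tokyo, Lagos, Cairo, Toronto, Berlin, Seoul
Removing duplicates leaves 7 unique value(s).

7 values:
Berlin
Cairo
Lagos
Seoul
Sydney
Tokyo
Toronto


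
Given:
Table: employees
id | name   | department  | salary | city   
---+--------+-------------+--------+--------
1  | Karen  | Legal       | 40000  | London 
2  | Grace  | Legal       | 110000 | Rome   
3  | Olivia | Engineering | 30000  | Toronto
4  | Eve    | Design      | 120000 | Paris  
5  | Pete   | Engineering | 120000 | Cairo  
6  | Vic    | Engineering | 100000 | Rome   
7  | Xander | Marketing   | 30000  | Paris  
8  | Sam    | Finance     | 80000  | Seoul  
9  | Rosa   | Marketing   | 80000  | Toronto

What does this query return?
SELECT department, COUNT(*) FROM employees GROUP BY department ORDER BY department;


Assigning each row to its department group:
  Karen -> Legal
  Grace -> Legal
  Olivia -> Engineering
  Eve -> Design
  Pete -> Engineering
  Vic -> Engineering
  Xander -> Marketing
  Sam -> Finance
  Rosa -> Marketing


5 groups:
Design, 1
Engineering, 3
Finance, 1
Legal, 2
Marketing, 2


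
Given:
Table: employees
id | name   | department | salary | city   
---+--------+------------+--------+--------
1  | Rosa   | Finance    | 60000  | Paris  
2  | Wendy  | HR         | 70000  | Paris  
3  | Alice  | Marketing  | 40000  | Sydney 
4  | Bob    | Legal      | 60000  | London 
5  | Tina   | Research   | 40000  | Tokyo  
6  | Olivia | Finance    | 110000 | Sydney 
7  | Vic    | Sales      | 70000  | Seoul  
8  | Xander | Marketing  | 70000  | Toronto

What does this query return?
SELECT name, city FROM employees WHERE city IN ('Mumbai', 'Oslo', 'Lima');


Filtering: city IN ('Mumbai', 'Oslo', 'Lima')
Matching: 0 rows

Empty result set (0 rows)


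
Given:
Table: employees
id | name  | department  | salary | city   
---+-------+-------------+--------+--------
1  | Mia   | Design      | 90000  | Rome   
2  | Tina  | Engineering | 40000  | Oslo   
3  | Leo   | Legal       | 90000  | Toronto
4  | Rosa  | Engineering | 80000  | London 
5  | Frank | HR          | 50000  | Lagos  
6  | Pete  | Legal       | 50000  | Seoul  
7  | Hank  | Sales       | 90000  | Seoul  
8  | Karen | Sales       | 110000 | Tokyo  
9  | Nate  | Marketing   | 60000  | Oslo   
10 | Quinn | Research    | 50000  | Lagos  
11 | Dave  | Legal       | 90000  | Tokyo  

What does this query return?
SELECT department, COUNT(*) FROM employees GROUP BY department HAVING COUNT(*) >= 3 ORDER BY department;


Groups with count >= 3:
  Legal: 3 -> PASS
  Design: 1 -> filtered out
  Engineering: 2 -> filtered out
  HR: 1 -> filtered out
  Marketing: 1 -> filtered out
  Research: 1 -> filtered out
  Sales: 2 -> filtered out


1 groups:
Legal, 3


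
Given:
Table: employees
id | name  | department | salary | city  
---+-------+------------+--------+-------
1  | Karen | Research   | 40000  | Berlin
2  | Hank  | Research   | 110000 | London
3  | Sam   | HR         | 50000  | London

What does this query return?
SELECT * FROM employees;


SELECT * returns all 3 rows with all columns

3 rows:
1, Karen, Research, 40000, Berlin
2, Hank, Research, 110000, London
3, Sam, HR, 50000, London


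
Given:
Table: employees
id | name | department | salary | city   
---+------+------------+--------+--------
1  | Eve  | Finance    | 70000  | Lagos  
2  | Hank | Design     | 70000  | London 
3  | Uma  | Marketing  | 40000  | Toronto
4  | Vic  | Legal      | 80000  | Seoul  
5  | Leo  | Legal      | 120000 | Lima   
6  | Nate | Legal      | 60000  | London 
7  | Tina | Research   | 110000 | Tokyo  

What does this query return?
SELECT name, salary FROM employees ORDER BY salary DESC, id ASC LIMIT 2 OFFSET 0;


Sort by salary DESC (id ASC tiebreak), then skip 0 and take 2
Rows 1 through 2

2 rows:
Leo, 120000
Tina, 110000


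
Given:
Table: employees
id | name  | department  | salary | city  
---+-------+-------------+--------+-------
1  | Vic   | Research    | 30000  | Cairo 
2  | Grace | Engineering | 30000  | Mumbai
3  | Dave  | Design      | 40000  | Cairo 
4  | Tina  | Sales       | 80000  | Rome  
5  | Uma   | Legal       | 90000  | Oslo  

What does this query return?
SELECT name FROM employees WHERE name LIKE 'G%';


LIKE 'G%' matches names starting with 'G'
Matching: 1

1 rows:
Grace


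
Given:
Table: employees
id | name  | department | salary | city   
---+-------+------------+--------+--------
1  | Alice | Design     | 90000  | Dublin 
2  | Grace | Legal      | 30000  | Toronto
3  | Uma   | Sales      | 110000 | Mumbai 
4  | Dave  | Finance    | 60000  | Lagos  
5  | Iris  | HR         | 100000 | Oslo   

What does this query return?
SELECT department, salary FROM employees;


Projecting columns: department, salary

5 rows:
Design, 90000
Legal, 30000
Sales, 110000
Finance, 60000
HR, 100000


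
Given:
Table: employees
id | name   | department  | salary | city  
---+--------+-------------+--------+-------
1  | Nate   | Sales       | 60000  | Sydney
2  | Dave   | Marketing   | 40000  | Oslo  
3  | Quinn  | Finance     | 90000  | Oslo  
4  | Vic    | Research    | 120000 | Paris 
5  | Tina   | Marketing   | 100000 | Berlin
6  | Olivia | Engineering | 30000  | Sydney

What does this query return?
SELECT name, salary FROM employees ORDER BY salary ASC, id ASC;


Sorting by salary ASC, then id ASC for ties

6 rows:
Olivia, 30000
Dave, 40000
Nate, 60000
Quinn, 90000
Tina, 100000
Vic, 120000


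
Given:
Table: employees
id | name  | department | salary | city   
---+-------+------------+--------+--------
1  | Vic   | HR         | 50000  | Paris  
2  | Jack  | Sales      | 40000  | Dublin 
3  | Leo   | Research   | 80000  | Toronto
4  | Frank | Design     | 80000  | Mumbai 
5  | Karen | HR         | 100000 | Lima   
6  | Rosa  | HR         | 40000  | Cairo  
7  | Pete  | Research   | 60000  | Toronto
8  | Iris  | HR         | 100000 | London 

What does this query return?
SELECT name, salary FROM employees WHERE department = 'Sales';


Filtering: department = 'Sales'
Matching rows: 1

1 rows:
Jack, 40000


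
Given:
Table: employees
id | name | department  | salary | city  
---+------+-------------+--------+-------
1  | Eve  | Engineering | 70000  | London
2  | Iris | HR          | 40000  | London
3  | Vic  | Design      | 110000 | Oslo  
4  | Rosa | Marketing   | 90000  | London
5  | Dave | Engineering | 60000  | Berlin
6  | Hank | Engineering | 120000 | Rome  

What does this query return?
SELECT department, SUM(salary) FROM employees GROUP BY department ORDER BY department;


Summing salary within each department:
  Design: 110000 = 110000
  Engineering: 70000 + 60000 + 120000 = 250000
  HR: 40000 = 40000
  Marketing: 90000 = 90000


4 groups:
Design, 110000
Engineering, 250000
HR, 40000
Marketing, 90000


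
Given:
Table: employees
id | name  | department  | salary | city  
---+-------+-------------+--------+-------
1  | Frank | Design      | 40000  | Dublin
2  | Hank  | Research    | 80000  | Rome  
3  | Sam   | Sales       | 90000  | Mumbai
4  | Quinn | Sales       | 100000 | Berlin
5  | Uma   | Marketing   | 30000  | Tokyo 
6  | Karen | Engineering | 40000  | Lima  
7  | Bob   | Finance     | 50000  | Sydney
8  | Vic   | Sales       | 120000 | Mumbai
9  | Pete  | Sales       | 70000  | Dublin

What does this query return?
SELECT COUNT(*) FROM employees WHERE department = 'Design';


Counting rows where department = 'Design'
  Frank -> MATCH


1


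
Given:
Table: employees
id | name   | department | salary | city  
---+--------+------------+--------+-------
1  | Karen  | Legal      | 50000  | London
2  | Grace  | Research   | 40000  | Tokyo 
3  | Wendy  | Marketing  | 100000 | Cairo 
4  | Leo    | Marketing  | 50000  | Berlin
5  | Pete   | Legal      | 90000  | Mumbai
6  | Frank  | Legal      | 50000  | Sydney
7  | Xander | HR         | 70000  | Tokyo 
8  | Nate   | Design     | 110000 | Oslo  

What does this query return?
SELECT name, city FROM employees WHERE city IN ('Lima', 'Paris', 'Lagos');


Filtering: city IN ('Lima', 'Paris', 'Lagos')
Matching: 0 rows

Empty result set (0 rows)


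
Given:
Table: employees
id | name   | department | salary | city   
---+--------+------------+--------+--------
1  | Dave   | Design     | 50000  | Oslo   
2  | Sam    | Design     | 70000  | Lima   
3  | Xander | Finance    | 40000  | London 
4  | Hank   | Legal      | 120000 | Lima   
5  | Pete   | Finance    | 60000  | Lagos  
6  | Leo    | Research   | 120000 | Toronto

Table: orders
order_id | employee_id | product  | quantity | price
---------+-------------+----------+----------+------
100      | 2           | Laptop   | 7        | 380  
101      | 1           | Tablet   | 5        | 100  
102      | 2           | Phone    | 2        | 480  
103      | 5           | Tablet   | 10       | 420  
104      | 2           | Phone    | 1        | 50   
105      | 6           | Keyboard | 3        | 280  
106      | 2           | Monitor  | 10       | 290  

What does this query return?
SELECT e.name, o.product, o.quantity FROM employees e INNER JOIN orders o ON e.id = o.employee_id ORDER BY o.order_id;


Joining employees.id = orders.employee_id:
  employee Sam (id=2) -> order Laptop
  employee Dave (id=1) -> order Tablet
  employee Sam (id=2) -> order Phone
  employee Pete (id=5) -> order Tablet
  employee Sam (id=2) -> order Phone
  employee Leo (id=6) -> order Keyboard
  employee Sam (id=2) -> order Monitor


7 rows:
Sam, Laptop, 7
Dave, Tablet, 5
Sam, Phone, 2
Pete, Tablet, 10
Sam, Phone, 1
Leo, Keyboard, 3
Sam, Monitor, 10


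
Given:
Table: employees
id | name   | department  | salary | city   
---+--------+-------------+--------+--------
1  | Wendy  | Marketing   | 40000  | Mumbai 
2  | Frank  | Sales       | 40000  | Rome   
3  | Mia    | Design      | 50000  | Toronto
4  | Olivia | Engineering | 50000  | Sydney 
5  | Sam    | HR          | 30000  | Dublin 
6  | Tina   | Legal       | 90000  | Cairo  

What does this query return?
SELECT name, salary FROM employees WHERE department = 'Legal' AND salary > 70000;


Filtering: department = 'Legal' AND salary > 70000
Matching: 1 rows

1 rows:
Tina, 90000


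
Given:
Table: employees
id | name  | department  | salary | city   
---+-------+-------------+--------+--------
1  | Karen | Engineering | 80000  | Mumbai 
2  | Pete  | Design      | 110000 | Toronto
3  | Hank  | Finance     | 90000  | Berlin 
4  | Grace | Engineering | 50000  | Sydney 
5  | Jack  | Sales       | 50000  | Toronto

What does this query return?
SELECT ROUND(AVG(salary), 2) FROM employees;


SUM(salary) = 380000
COUNT = 5
ROUND(AVG, 2) = ROUND(380000 / 5, 2) = 76000.0

76000.0


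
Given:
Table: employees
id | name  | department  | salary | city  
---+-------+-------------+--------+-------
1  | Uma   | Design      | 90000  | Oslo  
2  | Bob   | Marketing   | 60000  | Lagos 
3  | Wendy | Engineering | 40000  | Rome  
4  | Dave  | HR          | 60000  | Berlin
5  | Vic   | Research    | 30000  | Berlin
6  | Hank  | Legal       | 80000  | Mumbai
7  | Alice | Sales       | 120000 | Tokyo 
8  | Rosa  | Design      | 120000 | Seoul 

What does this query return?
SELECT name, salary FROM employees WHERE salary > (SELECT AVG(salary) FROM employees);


Subquery: AVG(salary) = 75000.0
Filtering: salary > 75000.0
  Uma (90000) -> MATCH
  Hank (80000) -> MATCH
  Alice (120000) -> MATCH
  Rosa (120000) -> MATCH


4 rows:
Uma, 90000
Hank, 80000
Alice, 120000
Rosa, 120000


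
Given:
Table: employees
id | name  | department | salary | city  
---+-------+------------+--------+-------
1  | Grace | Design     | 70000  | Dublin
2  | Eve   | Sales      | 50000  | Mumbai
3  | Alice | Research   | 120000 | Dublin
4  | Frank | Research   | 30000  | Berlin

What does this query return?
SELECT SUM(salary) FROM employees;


SUM(salary) = 70000 + 50000 + 120000 + 30000 = 270000

270000


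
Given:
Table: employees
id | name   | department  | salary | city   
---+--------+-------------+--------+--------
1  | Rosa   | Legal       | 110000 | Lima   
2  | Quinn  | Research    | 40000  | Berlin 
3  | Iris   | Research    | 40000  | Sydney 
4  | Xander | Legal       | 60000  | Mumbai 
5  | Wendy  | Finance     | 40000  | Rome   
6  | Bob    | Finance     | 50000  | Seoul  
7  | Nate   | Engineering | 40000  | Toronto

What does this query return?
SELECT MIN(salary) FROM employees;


Salaries: 110000, 40000, 40000, 60000, 40000, 50000, 40000
MIN = 40000

40000


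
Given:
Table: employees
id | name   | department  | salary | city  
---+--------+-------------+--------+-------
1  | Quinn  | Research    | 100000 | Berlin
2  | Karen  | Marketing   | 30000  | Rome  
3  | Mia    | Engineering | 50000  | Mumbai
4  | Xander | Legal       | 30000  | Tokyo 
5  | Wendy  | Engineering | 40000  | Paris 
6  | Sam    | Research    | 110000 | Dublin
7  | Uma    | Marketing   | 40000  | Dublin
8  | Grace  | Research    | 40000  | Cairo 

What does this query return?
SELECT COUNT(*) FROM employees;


COUNT(*) counts all rows

8


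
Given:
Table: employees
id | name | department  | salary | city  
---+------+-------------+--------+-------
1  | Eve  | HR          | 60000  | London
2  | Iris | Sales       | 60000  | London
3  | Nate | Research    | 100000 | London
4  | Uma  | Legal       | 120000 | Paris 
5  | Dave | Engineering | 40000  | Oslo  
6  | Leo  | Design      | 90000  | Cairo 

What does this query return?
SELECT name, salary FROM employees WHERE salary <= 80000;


Filtering: salary <= 80000
Matching: 3 rows

3 rows:
Eve, 60000
Iris, 60000
Dave, 40000
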